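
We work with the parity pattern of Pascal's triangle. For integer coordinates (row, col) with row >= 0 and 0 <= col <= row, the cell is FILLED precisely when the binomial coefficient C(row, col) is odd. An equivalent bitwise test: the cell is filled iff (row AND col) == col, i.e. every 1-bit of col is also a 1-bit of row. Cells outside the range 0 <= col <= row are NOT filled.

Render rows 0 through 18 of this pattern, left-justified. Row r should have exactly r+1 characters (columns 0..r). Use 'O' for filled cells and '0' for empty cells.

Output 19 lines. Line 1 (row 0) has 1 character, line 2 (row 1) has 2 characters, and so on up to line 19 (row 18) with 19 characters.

Answer: O
OO
O0O
OOOO
O000O
OO00OO
O0O0O0O
OOOOOOOO
O0000000O
OO000000OO
O0O00000O0O
OOOO0000OOOO
O000O000O000O
OO00OO00OO00OO
O0O0O0O0O0O0O0O
OOOOOOOOOOOOOOOO
O000000000000000O
OO00000000000000OO
O0O0000000000000O0O

Derivation:
r0=0: O
r1=1: OO
r2=10: O0O
r3=11: OOOO
r4=100: O000O
r5=101: OO00OO
r6=110: O0O0O0O
r7=111: OOOOOOOO
r8=1000: O0000000O
r9=1001: OO000000OO
r10=1010: O0O00000O0O
r11=1011: OOOO0000OOOO
r12=1100: O000O000O000O
r13=1101: OO00OO00OO00OO
r14=1110: O0O0O0O0O0O0O0O
r15=1111: OOOOOOOOOOOOOOOO
r16=10000: O000000000000000O
r17=10001: OO00000000000000OO
r18=10010: O0O0000000000000O0O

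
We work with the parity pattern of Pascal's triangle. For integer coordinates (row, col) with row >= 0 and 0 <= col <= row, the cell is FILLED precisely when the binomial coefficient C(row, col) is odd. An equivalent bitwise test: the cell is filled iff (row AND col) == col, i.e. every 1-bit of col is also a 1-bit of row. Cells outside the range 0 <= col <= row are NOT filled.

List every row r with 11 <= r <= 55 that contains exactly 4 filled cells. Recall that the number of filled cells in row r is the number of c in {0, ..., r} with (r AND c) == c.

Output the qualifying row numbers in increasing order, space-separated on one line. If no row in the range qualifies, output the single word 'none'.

Row r has 2^popcount(r) filled cells, so we need popcount(r) = log2(4) = 2.
Scan r = 11..55 and keep those with exactly 2 one-bits:
r=11=1011 popcount=3 -> skip
r=12=1100 popcount=2 -> KEEP
r=13=1101 popcount=3 -> skip
r=14=1110 popcount=3 -> skip
r=15=1111 popcount=4 -> skip
r=16=10000 popcount=1 -> skip
r=17=10001 popcount=2 -> KEEP
r=18=10010 popcount=2 -> KEEP
r=19=10011 popcount=3 -> skip
r=20=10100 popcount=2 -> KEEP
r=21=10101 popcount=3 -> skip
r=22=10110 popcount=3 -> skip
r=23=10111 popcount=4 -> skip
r=24=11000 popcount=2 -> KEEP
r=25=11001 popcount=3 -> skip
r=26=11010 popcount=3 -> skip
r=27=11011 popcount=4 -> skip
r=28=11100 popcount=3 -> skip
r=29=11101 popcount=4 -> skip
r=30=11110 popcount=4 -> skip
r=31=11111 popcount=5 -> skip
r=32=100000 popcount=1 -> skip
r=33=100001 popcount=2 -> KEEP
r=34=100010 popcount=2 -> KEEP
r=35=100011 popcount=3 -> skip
r=36=100100 popcount=2 -> KEEP
r=37=100101 popcount=3 -> skip
r=38=100110 popcount=3 -> skip
r=39=100111 popcount=4 -> skip
r=40=101000 popcount=2 -> KEEP
r=41=101001 popcount=3 -> skip
r=42=101010 popcount=3 -> skip
r=43=101011 popcount=4 -> skip
r=44=101100 popcount=3 -> skip
r=45=101101 popcount=4 -> skip
r=46=101110 popcount=4 -> skip
r=47=101111 popcount=5 -> skip
r=48=110000 popcount=2 -> KEEP
r=49=110001 popcount=3 -> skip
r=50=110010 popcount=3 -> skip
r=51=110011 popcount=4 -> skip
r=52=110100 popcount=3 -> skip
r=53=110101 popcount=4 -> skip
r=54=110110 popcount=4 -> skip
r=55=110111 popcount=5 -> skip
Kept rows: 12 17 18 20 24 33 34 36 40 48

Answer: 12 17 18 20 24 33 34 36 40 48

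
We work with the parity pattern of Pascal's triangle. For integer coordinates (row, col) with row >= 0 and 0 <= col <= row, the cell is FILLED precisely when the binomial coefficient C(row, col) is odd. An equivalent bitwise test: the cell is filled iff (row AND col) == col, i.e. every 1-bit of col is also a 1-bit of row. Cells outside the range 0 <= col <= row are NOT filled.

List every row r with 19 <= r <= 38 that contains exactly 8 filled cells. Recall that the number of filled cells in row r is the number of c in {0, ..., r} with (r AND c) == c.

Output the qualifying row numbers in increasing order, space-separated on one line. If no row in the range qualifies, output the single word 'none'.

Answer: 19 21 22 25 26 28 35 37 38

Derivation:
Row r has 2^popcount(r) filled cells, so we need popcount(r) = log2(8) = 3.
Scan r = 19..38 and keep those with exactly 3 one-bits:
r=19=10011 popcount=3 -> KEEP
r=20=10100 popcount=2 -> skip
r=21=10101 popcount=3 -> KEEP
r=22=10110 popcount=3 -> KEEP
r=23=10111 popcount=4 -> skip
r=24=11000 popcount=2 -> skip
r=25=11001 popcount=3 -> KEEP
r=26=11010 popcount=3 -> KEEP
r=27=11011 popcount=4 -> skip
r=28=11100 popcount=3 -> KEEP
r=29=11101 popcount=4 -> skip
r=30=11110 popcount=4 -> skip
r=31=11111 popcount=5 -> skip
r=32=100000 popcount=1 -> skip
r=33=100001 popcount=2 -> skip
r=34=100010 popcount=2 -> skip
r=35=100011 popcount=3 -> KEEP
r=36=100100 popcount=2 -> skip
r=37=100101 popcount=3 -> KEEP
r=38=100110 popcount=3 -> KEEP
Kept rows: 19 21 22 25 26 28 35 37 38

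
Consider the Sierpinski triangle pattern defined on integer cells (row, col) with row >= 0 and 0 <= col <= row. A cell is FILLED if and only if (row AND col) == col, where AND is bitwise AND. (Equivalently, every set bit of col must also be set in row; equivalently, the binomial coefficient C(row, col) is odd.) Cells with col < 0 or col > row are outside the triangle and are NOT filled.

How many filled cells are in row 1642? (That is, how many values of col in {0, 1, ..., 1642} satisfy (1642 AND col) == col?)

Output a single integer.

Answer: 64

Derivation:
1642 in binary = 11001101010
popcount(1642) = number of 1-bits in 11001101010 = 6
A col c satisfies (1642 AND c) == c iff every set bit of c is also set in 1642; each of the 6 set bits of 1642 can independently be on or off in c.
count = 2^6 = 64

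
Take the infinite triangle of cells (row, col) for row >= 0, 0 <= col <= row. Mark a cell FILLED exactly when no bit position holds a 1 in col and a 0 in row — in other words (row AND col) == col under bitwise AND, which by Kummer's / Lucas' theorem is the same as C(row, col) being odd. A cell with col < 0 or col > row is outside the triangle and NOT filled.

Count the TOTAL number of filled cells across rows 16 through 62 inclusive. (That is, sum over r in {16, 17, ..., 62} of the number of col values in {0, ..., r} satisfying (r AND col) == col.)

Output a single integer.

Answer: 584

Derivation:
r16=10000 pc1: +2 =2
r17=10001 pc2: +4 =6
r18=10010 pc2: +4 =10
r19=10011 pc3: +8 =18
r20=10100 pc2: +4 =22
r21=10101 pc3: +8 =30
r22=10110 pc3: +8 =38
r23=10111 pc4: +16 =54
r24=11000 pc2: +4 =58
r25=11001 pc3: +8 =66
r26=11010 pc3: +8 =74
r27=11011 pc4: +16 =90
r28=11100 pc3: +8 =98
r29=11101 pc4: +16 =114
r30=11110 pc4: +16 =130
r31=11111 pc5: +32 =162
r32=100000 pc1: +2 =164
r33=100001 pc2: +4 =168
r34=100010 pc2: +4 =172
r35=100011 pc3: +8 =180
r36=100100 pc2: +4 =184
r37=100101 pc3: +8 =192
r38=100110 pc3: +8 =200
r39=100111 pc4: +16 =216
r40=101000 pc2: +4 =220
r41=101001 pc3: +8 =228
r42=101010 pc3: +8 =236
r43=101011 pc4: +16 =252
r44=101100 pc3: +8 =260
r45=101101 pc4: +16 =276
r46=101110 pc4: +16 =292
r47=101111 pc5: +32 =324
r48=110000 pc2: +4 =328
r49=110001 pc3: +8 =336
r50=110010 pc3: +8 =344
r51=110011 pc4: +16 =360
r52=110100 pc3: +8 =368
r53=110101 pc4: +16 =384
r54=110110 pc4: +16 =400
r55=110111 pc5: +32 =432
r56=111000 pc3: +8 =440
r57=111001 pc4: +16 =456
r58=111010 pc4: +16 =472
r59=111011 pc5: +32 =504
r60=111100 pc4: +16 =520
r61=111101 pc5: +32 =552
r62=111110 pc5: +32 =584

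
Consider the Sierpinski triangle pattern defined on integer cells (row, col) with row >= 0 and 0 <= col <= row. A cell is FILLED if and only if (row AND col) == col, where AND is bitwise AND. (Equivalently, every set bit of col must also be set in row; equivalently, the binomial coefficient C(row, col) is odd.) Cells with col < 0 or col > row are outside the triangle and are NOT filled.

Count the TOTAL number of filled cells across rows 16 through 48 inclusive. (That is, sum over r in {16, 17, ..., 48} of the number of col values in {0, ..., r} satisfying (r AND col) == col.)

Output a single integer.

Answer: 328

Derivation:
r16=10000 pc1: +2 =2
r17=10001 pc2: +4 =6
r18=10010 pc2: +4 =10
r19=10011 pc3: +8 =18
r20=10100 pc2: +4 =22
r21=10101 pc3: +8 =30
r22=10110 pc3: +8 =38
r23=10111 pc4: +16 =54
r24=11000 pc2: +4 =58
r25=11001 pc3: +8 =66
r26=11010 pc3: +8 =74
r27=11011 pc4: +16 =90
r28=11100 pc3: +8 =98
r29=11101 pc4: +16 =114
r30=11110 pc4: +16 =130
r31=11111 pc5: +32 =162
r32=100000 pc1: +2 =164
r33=100001 pc2: +4 =168
r34=100010 pc2: +4 =172
r35=100011 pc3: +8 =180
r36=100100 pc2: +4 =184
r37=100101 pc3: +8 =192
r38=100110 pc3: +8 =200
r39=100111 pc4: +16 =216
r40=101000 pc2: +4 =220
r41=101001 pc3: +8 =228
r42=101010 pc3: +8 =236
r43=101011 pc4: +16 =252
r44=101100 pc3: +8 =260
r45=101101 pc4: +16 =276
r46=101110 pc4: +16 =292
r47=101111 pc5: +32 =324
r48=110000 pc2: +4 =328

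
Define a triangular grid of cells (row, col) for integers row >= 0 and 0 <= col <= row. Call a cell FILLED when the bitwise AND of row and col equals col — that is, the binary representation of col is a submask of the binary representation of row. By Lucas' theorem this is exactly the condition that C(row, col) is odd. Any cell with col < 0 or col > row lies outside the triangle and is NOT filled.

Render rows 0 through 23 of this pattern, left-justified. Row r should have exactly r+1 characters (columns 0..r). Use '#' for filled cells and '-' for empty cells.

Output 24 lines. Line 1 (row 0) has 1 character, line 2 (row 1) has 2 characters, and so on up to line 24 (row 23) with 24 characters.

r0=0: #
r1=1: ##
r2=10: #-#
r3=11: ####
r4=100: #---#
r5=101: ##--##
r6=110: #-#-#-#
r7=111: ########
r8=1000: #-------#
r9=1001: ##------##
r10=1010: #-#-----#-#
r11=1011: ####----####
r12=1100: #---#---#---#
r13=1101: ##--##--##--##
r14=1110: #-#-#-#-#-#-#-#
r15=1111: ################
r16=10000: #---------------#
r17=10001: ##--------------##
r18=10010: #-#-------------#-#
r19=10011: ####------------####
r20=10100: #---#-----------#---#
r21=10101: ##--##----------##--##
r22=10110: #-#-#-#---------#-#-#-#
r23=10111: ########--------########

Answer: #
##
#-#
####
#---#
##--##
#-#-#-#
########
#-------#
##------##
#-#-----#-#
####----####
#---#---#---#
##--##--##--##
#-#-#-#-#-#-#-#
################
#---------------#
##--------------##
#-#-------------#-#
####------------####
#---#-----------#---#
##--##----------##--##
#-#-#-#---------#-#-#-#
########--------########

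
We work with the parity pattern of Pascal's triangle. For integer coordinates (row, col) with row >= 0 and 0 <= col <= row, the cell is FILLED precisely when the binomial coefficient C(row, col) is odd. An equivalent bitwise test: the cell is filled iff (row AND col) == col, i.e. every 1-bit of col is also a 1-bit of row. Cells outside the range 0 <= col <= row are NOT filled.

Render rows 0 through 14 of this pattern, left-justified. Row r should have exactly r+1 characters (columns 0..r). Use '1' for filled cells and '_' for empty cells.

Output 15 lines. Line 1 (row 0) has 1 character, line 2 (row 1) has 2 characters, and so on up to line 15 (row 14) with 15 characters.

r0=0: 1
r1=1: 11
r2=10: 1_1
r3=11: 1111
r4=100: 1___1
r5=101: 11__11
r6=110: 1_1_1_1
r7=111: 11111111
r8=1000: 1_______1
r9=1001: 11______11
r10=1010: 1_1_____1_1
r11=1011: 1111____1111
r12=1100: 1___1___1___1
r13=1101: 11__11__11__11
r14=1110: 1_1_1_1_1_1_1_1

Answer: 1
11
1_1
1111
1___1
11__11
1_1_1_1
11111111
1_______1
11______11
1_1_____1_1
1111____1111
1___1___1___1
11__11__11__11
1_1_1_1_1_1_1_1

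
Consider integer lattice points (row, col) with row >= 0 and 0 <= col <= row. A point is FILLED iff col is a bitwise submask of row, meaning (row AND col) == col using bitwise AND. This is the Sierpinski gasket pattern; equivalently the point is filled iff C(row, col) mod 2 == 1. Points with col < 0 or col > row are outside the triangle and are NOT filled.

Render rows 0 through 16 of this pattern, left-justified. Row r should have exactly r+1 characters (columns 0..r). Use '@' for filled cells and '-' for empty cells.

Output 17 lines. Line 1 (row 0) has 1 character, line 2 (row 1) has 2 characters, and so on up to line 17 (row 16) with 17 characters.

r0=0: @
r1=1: @@
r2=10: @-@
r3=11: @@@@
r4=100: @---@
r5=101: @@--@@
r6=110: @-@-@-@
r7=111: @@@@@@@@
r8=1000: @-------@
r9=1001: @@------@@
r10=1010: @-@-----@-@
r11=1011: @@@@----@@@@
r12=1100: @---@---@---@
r13=1101: @@--@@--@@--@@
r14=1110: @-@-@-@-@-@-@-@
r15=1111: @@@@@@@@@@@@@@@@
r16=10000: @---------------@

Answer: @
@@
@-@
@@@@
@---@
@@--@@
@-@-@-@
@@@@@@@@
@-------@
@@------@@
@-@-----@-@
@@@@----@@@@
@---@---@---@
@@--@@--@@--@@
@-@-@-@-@-@-@-@
@@@@@@@@@@@@@@@@
@---------------@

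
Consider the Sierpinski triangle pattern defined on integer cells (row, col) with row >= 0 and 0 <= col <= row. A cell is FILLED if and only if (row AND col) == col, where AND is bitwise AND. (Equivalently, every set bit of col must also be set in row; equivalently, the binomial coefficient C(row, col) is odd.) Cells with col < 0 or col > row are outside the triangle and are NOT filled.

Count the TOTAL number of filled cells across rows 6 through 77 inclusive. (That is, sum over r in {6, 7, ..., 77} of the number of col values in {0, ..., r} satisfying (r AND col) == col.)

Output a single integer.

Answer: 828

Derivation:
r6=110 pc2: +4 =4
r7=111 pc3: +8 =12
r8=1000 pc1: +2 =14
r9=1001 pc2: +4 =18
r10=1010 pc2: +4 =22
r11=1011 pc3: +8 =30
r12=1100 pc2: +4 =34
r13=1101 pc3: +8 =42
r14=1110 pc3: +8 =50
r15=1111 pc4: +16 =66
r16=10000 pc1: +2 =68
r17=10001 pc2: +4 =72
r18=10010 pc2: +4 =76
r19=10011 pc3: +8 =84
r20=10100 pc2: +4 =88
r21=10101 pc3: +8 =96
r22=10110 pc3: +8 =104
r23=10111 pc4: +16 =120
r24=11000 pc2: +4 =124
r25=11001 pc3: +8 =132
r26=11010 pc3: +8 =140
r27=11011 pc4: +16 =156
r28=11100 pc3: +8 =164
r29=11101 pc4: +16 =180
r30=11110 pc4: +16 =196
r31=11111 pc5: +32 =228
r32=100000 pc1: +2 =230
r33=100001 pc2: +4 =234
r34=100010 pc2: +4 =238
r35=100011 pc3: +8 =246
r36=100100 pc2: +4 =250
r37=100101 pc3: +8 =258
r38=100110 pc3: +8 =266
r39=100111 pc4: +16 =282
r40=101000 pc2: +4 =286
r41=101001 pc3: +8 =294
r42=101010 pc3: +8 =302
r43=101011 pc4: +16 =318
r44=101100 pc3: +8 =326
r45=101101 pc4: +16 =342
r46=101110 pc4: +16 =358
r47=101111 pc5: +32 =390
r48=110000 pc2: +4 =394
r49=110001 pc3: +8 =402
r50=110010 pc3: +8 =410
r51=110011 pc4: +16 =426
r52=110100 pc3: +8 =434
r53=110101 pc4: +16 =450
r54=110110 pc4: +16 =466
r55=110111 pc5: +32 =498
r56=111000 pc3: +8 =506
r57=111001 pc4: +16 =522
r58=111010 pc4: +16 =538
r59=111011 pc5: +32 =570
r60=111100 pc4: +16 =586
r61=111101 pc5: +32 =618
r62=111110 pc5: +32 =650
r63=111111 pc6: +64 =714
r64=1000000 pc1: +2 =716
r65=1000001 pc2: +4 =720
r66=1000010 pc2: +4 =724
r67=1000011 pc3: +8 =732
r68=1000100 pc2: +4 =736
r69=1000101 pc3: +8 =744
r70=1000110 pc3: +8 =752
r71=1000111 pc4: +16 =768
r72=1001000 pc2: +4 =772
r73=1001001 pc3: +8 =780
r74=1001010 pc3: +8 =788
r75=1001011 pc4: +16 =804
r76=1001100 pc3: +8 =812
r77=1001101 pc4: +16 =828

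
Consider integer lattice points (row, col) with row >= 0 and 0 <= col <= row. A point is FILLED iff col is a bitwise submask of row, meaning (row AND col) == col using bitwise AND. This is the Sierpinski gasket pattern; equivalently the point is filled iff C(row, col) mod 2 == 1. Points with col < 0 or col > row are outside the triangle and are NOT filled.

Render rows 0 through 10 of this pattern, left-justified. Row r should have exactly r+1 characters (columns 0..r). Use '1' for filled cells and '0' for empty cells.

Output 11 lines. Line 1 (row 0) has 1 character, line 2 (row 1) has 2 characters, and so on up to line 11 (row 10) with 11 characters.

Answer: 1
11
101
1111
10001
110011
1010101
11111111
100000001
1100000011
10100000101

Derivation:
r0=0: 1
r1=1: 11
r2=10: 101
r3=11: 1111
r4=100: 10001
r5=101: 110011
r6=110: 1010101
r7=111: 11111111
r8=1000: 100000001
r9=1001: 1100000011
r10=1010: 10100000101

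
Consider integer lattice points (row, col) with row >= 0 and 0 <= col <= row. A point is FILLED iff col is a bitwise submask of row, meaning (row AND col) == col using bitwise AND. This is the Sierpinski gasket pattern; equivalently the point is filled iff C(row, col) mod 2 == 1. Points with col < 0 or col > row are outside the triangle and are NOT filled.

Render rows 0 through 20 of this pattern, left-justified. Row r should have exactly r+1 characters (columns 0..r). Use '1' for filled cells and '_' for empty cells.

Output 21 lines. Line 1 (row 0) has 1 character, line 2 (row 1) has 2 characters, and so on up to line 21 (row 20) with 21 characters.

r0=0: 1
r1=1: 11
r2=10: 1_1
r3=11: 1111
r4=100: 1___1
r5=101: 11__11
r6=110: 1_1_1_1
r7=111: 11111111
r8=1000: 1_______1
r9=1001: 11______11
r10=1010: 1_1_____1_1
r11=1011: 1111____1111
r12=1100: 1___1___1___1
r13=1101: 11__11__11__11
r14=1110: 1_1_1_1_1_1_1_1
r15=1111: 1111111111111111
r16=10000: 1_______________1
r17=10001: 11______________11
r18=10010: 1_1_____________1_1
r19=10011: 1111____________1111
r20=10100: 1___1___________1___1

Answer: 1
11
1_1
1111
1___1
11__11
1_1_1_1
11111111
1_______1
11______11
1_1_____1_1
1111____1111
1___1___1___1
11__11__11__11
1_1_1_1_1_1_1_1
1111111111111111
1_______________1
11______________11
1_1_____________1_1
1111____________1111
1___1___________1___1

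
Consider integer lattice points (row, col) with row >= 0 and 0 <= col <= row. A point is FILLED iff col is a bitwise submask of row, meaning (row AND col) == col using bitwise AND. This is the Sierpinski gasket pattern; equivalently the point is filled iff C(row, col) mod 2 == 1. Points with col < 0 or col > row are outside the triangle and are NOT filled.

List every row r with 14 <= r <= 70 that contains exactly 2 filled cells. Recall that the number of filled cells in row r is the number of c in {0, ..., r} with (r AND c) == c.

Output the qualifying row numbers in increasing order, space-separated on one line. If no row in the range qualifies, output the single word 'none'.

Row r has 2^popcount(r) filled cells, so we need popcount(r) = log2(2) = 1.
Scan r = 14..70 and keep those with exactly 1 one-bits:
r=14=1110 popcount=3 -> skip
r=15=1111 popcount=4 -> skip
r=16=10000 popcount=1 -> KEEP
r=17=10001 popcount=2 -> skip
r=18=10010 popcount=2 -> skip
r=19=10011 popcount=3 -> skip
r=20=10100 popcount=2 -> skip
r=21=10101 popcount=3 -> skip
r=22=10110 popcount=3 -> skip
r=23=10111 popcount=4 -> skip
r=24=11000 popcount=2 -> skip
r=25=11001 popcount=3 -> skip
r=26=11010 popcount=3 -> skip
r=27=11011 popcount=4 -> skip
r=28=11100 popcount=3 -> skip
r=29=11101 popcount=4 -> skip
r=30=11110 popcount=4 -> skip
r=31=11111 popcount=5 -> skip
r=32=100000 popcount=1 -> KEEP
r=33=100001 popcount=2 -> skip
r=34=100010 popcount=2 -> skip
r=35=100011 popcount=3 -> skip
r=36=100100 popcount=2 -> skip
r=37=100101 popcount=3 -> skip
r=38=100110 popcount=3 -> skip
r=39=100111 popcount=4 -> skip
r=40=101000 popcount=2 -> skip
r=41=101001 popcount=3 -> skip
r=42=101010 popcount=3 -> skip
r=43=101011 popcount=4 -> skip
r=44=101100 popcount=3 -> skip
r=45=101101 popcount=4 -> skip
r=46=101110 popcount=4 -> skip
r=47=101111 popcount=5 -> skip
r=48=110000 popcount=2 -> skip
r=49=110001 popcount=3 -> skip
r=50=110010 popcount=3 -> skip
r=51=110011 popcount=4 -> skip
r=52=110100 popcount=3 -> skip
r=53=110101 popcount=4 -> skip
r=54=110110 popcount=4 -> skip
r=55=110111 popcount=5 -> skip
r=56=111000 popcount=3 -> skip
r=57=111001 popcount=4 -> skip
r=58=111010 popcount=4 -> skip
r=59=111011 popcount=5 -> skip
r=60=111100 popcount=4 -> skip
r=61=111101 popcount=5 -> skip
r=62=111110 popcount=5 -> skip
r=63=111111 popcount=6 -> skip
r=64=1000000 popcount=1 -> KEEP
r=65=1000001 popcount=2 -> skip
r=66=1000010 popcount=2 -> skip
r=67=1000011 popcount=3 -> skip
r=68=1000100 popcount=2 -> skip
r=69=1000101 popcount=3 -> skip
r=70=1000110 popcount=3 -> skip
Kept rows: 16 32 64

Answer: 16 32 64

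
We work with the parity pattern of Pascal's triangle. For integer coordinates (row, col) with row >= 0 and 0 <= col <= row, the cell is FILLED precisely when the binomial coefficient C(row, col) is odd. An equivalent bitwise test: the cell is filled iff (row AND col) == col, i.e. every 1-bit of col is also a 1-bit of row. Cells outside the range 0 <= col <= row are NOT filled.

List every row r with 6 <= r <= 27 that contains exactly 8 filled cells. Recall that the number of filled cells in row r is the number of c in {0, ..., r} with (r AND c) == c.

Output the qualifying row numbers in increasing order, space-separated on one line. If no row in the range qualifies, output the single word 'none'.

Answer: 7 11 13 14 19 21 22 25 26

Derivation:
Row r has 2^popcount(r) filled cells, so we need popcount(r) = log2(8) = 3.
Scan r = 6..27 and keep those with exactly 3 one-bits:
r=6=110 popcount=2 -> skip
r=7=111 popcount=3 -> KEEP
r=8=1000 popcount=1 -> skip
r=9=1001 popcount=2 -> skip
r=10=1010 popcount=2 -> skip
r=11=1011 popcount=3 -> KEEP
r=12=1100 popcount=2 -> skip
r=13=1101 popcount=3 -> KEEP
r=14=1110 popcount=3 -> KEEP
r=15=1111 popcount=4 -> skip
r=16=10000 popcount=1 -> skip
r=17=10001 popcount=2 -> skip
r=18=10010 popcount=2 -> skip
r=19=10011 popcount=3 -> KEEP
r=20=10100 popcount=2 -> skip
r=21=10101 popcount=3 -> KEEP
r=22=10110 popcount=3 -> KEEP
r=23=10111 popcount=4 -> skip
r=24=11000 popcount=2 -> skip
r=25=11001 popcount=3 -> KEEP
r=26=11010 popcount=3 -> KEEP
r=27=11011 popcount=4 -> skip
Kept rows: 7 11 13 14 19 21 22 25 26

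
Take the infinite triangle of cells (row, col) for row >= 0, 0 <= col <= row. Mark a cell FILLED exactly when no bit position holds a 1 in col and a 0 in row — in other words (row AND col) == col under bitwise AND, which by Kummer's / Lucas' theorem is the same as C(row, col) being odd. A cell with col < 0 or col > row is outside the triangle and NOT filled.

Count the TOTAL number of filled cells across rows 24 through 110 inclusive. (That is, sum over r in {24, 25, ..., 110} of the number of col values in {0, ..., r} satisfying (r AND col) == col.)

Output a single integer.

r24=11000 pc2: +4 =4
r25=11001 pc3: +8 =12
r26=11010 pc3: +8 =20
r27=11011 pc4: +16 =36
r28=11100 pc3: +8 =44
r29=11101 pc4: +16 =60
r30=11110 pc4: +16 =76
r31=11111 pc5: +32 =108
r32=100000 pc1: +2 =110
r33=100001 pc2: +4 =114
r34=100010 pc2: +4 =118
r35=100011 pc3: +8 =126
r36=100100 pc2: +4 =130
r37=100101 pc3: +8 =138
r38=100110 pc3: +8 =146
r39=100111 pc4: +16 =162
r40=101000 pc2: +4 =166
r41=101001 pc3: +8 =174
r42=101010 pc3: +8 =182
r43=101011 pc4: +16 =198
r44=101100 pc3: +8 =206
r45=101101 pc4: +16 =222
r46=101110 pc4: +16 =238
r47=101111 pc5: +32 =270
r48=110000 pc2: +4 =274
r49=110001 pc3: +8 =282
r50=110010 pc3: +8 =290
r51=110011 pc4: +16 =306
r52=110100 pc3: +8 =314
r53=110101 pc4: +16 =330
r54=110110 pc4: +16 =346
r55=110111 pc5: +32 =378
r56=111000 pc3: +8 =386
r57=111001 pc4: +16 =402
r58=111010 pc4: +16 =418
r59=111011 pc5: +32 =450
r60=111100 pc4: +16 =466
r61=111101 pc5: +32 =498
r62=111110 pc5: +32 =530
r63=111111 pc6: +64 =594
r64=1000000 pc1: +2 =596
r65=1000001 pc2: +4 =600
r66=1000010 pc2: +4 =604
r67=1000011 pc3: +8 =612
r68=1000100 pc2: +4 =616
r69=1000101 pc3: +8 =624
r70=1000110 pc3: +8 =632
r71=1000111 pc4: +16 =648
r72=1001000 pc2: +4 =652
r73=1001001 pc3: +8 =660
r74=1001010 pc3: +8 =668
r75=1001011 pc4: +16 =684
r76=1001100 pc3: +8 =692
r77=1001101 pc4: +16 =708
r78=1001110 pc4: +16 =724
r79=1001111 pc5: +32 =756
r80=1010000 pc2: +4 =760
r81=1010001 pc3: +8 =768
r82=1010010 pc3: +8 =776
r83=1010011 pc4: +16 =792
r84=1010100 pc3: +8 =800
r85=1010101 pc4: +16 =816
r86=1010110 pc4: +16 =832
r87=1010111 pc5: +32 =864
r88=1011000 pc3: +8 =872
r89=1011001 pc4: +16 =888
r90=1011010 pc4: +16 =904
r91=1011011 pc5: +32 =936
r92=1011100 pc4: +16 =952
r93=1011101 pc5: +32 =984
r94=1011110 pc5: +32 =1016
r95=1011111 pc6: +64 =1080
r96=1100000 pc2: +4 =1084
r97=1100001 pc3: +8 =1092
r98=1100010 pc3: +8 =1100
r99=1100011 pc4: +16 =1116
r100=1100100 pc3: +8 =1124
r101=1100101 pc4: +16 =1140
r102=1100110 pc4: +16 =1156
r103=1100111 pc5: +32 =1188
r104=1101000 pc3: +8 =1196
r105=1101001 pc4: +16 =1212
r106=1101010 pc4: +16 =1228
r107=1101011 pc5: +32 =1260
r108=1101100 pc4: +16 =1276
r109=1101101 pc5: +32 =1308
r110=1101110 pc5: +32 =1340

Answer: 1340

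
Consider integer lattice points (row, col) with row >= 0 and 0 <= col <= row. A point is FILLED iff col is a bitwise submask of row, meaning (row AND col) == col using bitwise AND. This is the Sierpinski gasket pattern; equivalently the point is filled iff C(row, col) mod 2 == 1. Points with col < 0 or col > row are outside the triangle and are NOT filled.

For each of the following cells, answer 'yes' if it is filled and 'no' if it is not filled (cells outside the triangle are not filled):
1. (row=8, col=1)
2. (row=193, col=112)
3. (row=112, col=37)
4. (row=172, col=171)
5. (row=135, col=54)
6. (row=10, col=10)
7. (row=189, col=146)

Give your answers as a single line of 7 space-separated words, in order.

(8,1): row=0b1000, col=0b1, row AND col = 0b0 = 0; 0 != 1 -> empty
(193,112): row=0b11000001, col=0b1110000, row AND col = 0b1000000 = 64; 64 != 112 -> empty
(112,37): row=0b1110000, col=0b100101, row AND col = 0b100000 = 32; 32 != 37 -> empty
(172,171): row=0b10101100, col=0b10101011, row AND col = 0b10101000 = 168; 168 != 171 -> empty
(135,54): row=0b10000111, col=0b110110, row AND col = 0b110 = 6; 6 != 54 -> empty
(10,10): row=0b1010, col=0b1010, row AND col = 0b1010 = 10; 10 == 10 -> filled
(189,146): row=0b10111101, col=0b10010010, row AND col = 0b10010000 = 144; 144 != 146 -> empty

Answer: no no no no no yes no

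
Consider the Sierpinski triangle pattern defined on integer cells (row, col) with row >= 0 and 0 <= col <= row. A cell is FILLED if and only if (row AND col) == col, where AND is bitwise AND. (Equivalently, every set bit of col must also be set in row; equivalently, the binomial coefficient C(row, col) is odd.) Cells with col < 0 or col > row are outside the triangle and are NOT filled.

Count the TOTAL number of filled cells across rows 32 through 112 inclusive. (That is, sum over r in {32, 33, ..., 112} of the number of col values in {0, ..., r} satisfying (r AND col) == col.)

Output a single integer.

Answer: 1304

Derivation:
r32=100000 pc1: +2 =2
r33=100001 pc2: +4 =6
r34=100010 pc2: +4 =10
r35=100011 pc3: +8 =18
r36=100100 pc2: +4 =22
r37=100101 pc3: +8 =30
r38=100110 pc3: +8 =38
r39=100111 pc4: +16 =54
r40=101000 pc2: +4 =58
r41=101001 pc3: +8 =66
r42=101010 pc3: +8 =74
r43=101011 pc4: +16 =90
r44=101100 pc3: +8 =98
r45=101101 pc4: +16 =114
r46=101110 pc4: +16 =130
r47=101111 pc5: +32 =162
r48=110000 pc2: +4 =166
r49=110001 pc3: +8 =174
r50=110010 pc3: +8 =182
r51=110011 pc4: +16 =198
r52=110100 pc3: +8 =206
r53=110101 pc4: +16 =222
r54=110110 pc4: +16 =238
r55=110111 pc5: +32 =270
r56=111000 pc3: +8 =278
r57=111001 pc4: +16 =294
r58=111010 pc4: +16 =310
r59=111011 pc5: +32 =342
r60=111100 pc4: +16 =358
r61=111101 pc5: +32 =390
r62=111110 pc5: +32 =422
r63=111111 pc6: +64 =486
r64=1000000 pc1: +2 =488
r65=1000001 pc2: +4 =492
r66=1000010 pc2: +4 =496
r67=1000011 pc3: +8 =504
r68=1000100 pc2: +4 =508
r69=1000101 pc3: +8 =516
r70=1000110 pc3: +8 =524
r71=1000111 pc4: +16 =540
r72=1001000 pc2: +4 =544
r73=1001001 pc3: +8 =552
r74=1001010 pc3: +8 =560
r75=1001011 pc4: +16 =576
r76=1001100 pc3: +8 =584
r77=1001101 pc4: +16 =600
r78=1001110 pc4: +16 =616
r79=1001111 pc5: +32 =648
r80=1010000 pc2: +4 =652
r81=1010001 pc3: +8 =660
r82=1010010 pc3: +8 =668
r83=1010011 pc4: +16 =684
r84=1010100 pc3: +8 =692
r85=1010101 pc4: +16 =708
r86=1010110 pc4: +16 =724
r87=1010111 pc5: +32 =756
r88=1011000 pc3: +8 =764
r89=1011001 pc4: +16 =780
r90=1011010 pc4: +16 =796
r91=1011011 pc5: +32 =828
r92=1011100 pc4: +16 =844
r93=1011101 pc5: +32 =876
r94=1011110 pc5: +32 =908
r95=1011111 pc6: +64 =972
r96=1100000 pc2: +4 =976
r97=1100001 pc3: +8 =984
r98=1100010 pc3: +8 =992
r99=1100011 pc4: +16 =1008
r100=1100100 pc3: +8 =1016
r101=1100101 pc4: +16 =1032
r102=1100110 pc4: +16 =1048
r103=1100111 pc5: +32 =1080
r104=1101000 pc3: +8 =1088
r105=1101001 pc4: +16 =1104
r106=1101010 pc4: +16 =1120
r107=1101011 pc5: +32 =1152
r108=1101100 pc4: +16 =1168
r109=1101101 pc5: +32 =1200
r110=1101110 pc5: +32 =1232
r111=1101111 pc6: +64 =1296
r112=1110000 pc3: +8 =1304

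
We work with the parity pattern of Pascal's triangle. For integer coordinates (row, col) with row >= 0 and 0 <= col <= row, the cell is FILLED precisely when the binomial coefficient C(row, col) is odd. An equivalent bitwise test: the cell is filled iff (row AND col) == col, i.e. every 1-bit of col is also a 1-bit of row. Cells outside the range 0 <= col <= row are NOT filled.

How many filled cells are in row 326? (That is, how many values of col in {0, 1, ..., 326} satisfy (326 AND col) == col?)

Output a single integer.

326 in binary = 101000110
popcount(326) = number of 1-bits in 101000110 = 4
A col c satisfies (326 AND c) == c iff every set bit of c is also set in 326; each of the 4 set bits of 326 can independently be on or off in c.
count = 2^4 = 16

Answer: 16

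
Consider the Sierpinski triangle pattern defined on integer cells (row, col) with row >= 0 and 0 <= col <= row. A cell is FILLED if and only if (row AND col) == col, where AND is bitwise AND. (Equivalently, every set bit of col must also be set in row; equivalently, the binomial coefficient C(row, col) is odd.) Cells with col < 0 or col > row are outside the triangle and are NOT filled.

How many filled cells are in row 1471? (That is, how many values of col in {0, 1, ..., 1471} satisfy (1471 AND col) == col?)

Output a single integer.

Answer: 512

Derivation:
1471 in binary = 10110111111
popcount(1471) = number of 1-bits in 10110111111 = 9
A col c satisfies (1471 AND c) == c iff every set bit of c is also set in 1471; each of the 9 set bits of 1471 can independently be on or off in c.
count = 2^9 = 512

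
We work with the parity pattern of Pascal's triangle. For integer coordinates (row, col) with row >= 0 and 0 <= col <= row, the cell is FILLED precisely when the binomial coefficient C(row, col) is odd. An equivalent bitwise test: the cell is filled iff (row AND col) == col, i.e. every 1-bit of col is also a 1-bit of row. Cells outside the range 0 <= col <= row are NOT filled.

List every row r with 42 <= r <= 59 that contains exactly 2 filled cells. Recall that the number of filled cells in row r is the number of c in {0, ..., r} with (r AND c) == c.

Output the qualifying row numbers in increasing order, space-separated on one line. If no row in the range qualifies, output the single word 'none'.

Answer: none

Derivation:
Row r has 2^popcount(r) filled cells, so we need popcount(r) = log2(2) = 1.
Scan r = 42..59 and keep those with exactly 1 one-bits:
r=42=101010 popcount=3 -> skip
r=43=101011 popcount=4 -> skip
r=44=101100 popcount=3 -> skip
r=45=101101 popcount=4 -> skip
r=46=101110 popcount=4 -> skip
r=47=101111 popcount=5 -> skip
r=48=110000 popcount=2 -> skip
r=49=110001 popcount=3 -> skip
r=50=110010 popcount=3 -> skip
r=51=110011 popcount=4 -> skip
r=52=110100 popcount=3 -> skip
r=53=110101 popcount=4 -> skip
r=54=110110 popcount=4 -> skip
r=55=110111 popcount=5 -> skip
r=56=111000 popcount=3 -> skip
r=57=111001 popcount=4 -> skip
r=58=111010 popcount=4 -> skip
r=59=111011 popcount=5 -> skip
Kept rows: none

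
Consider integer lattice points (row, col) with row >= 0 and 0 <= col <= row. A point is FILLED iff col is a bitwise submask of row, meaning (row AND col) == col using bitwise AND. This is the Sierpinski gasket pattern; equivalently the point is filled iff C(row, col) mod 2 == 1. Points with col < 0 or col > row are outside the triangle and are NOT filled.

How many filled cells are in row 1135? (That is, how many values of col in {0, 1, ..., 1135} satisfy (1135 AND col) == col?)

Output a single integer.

Answer: 128

Derivation:
1135 in binary = 10001101111
popcount(1135) = number of 1-bits in 10001101111 = 7
A col c satisfies (1135 AND c) == c iff every set bit of c is also set in 1135; each of the 7 set bits of 1135 can independently be on or off in c.
count = 2^7 = 128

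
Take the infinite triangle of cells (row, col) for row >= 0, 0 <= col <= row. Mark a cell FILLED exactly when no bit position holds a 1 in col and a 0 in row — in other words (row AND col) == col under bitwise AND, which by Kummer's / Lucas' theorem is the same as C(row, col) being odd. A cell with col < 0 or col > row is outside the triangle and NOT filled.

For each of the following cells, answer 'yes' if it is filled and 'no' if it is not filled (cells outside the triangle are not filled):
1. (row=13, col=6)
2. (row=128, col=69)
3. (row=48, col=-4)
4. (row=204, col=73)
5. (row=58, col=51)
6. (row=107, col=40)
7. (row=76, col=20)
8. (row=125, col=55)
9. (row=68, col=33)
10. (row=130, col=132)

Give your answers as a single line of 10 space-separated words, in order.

(13,6): row=0b1101, col=0b110, row AND col = 0b100 = 4; 4 != 6 -> empty
(128,69): row=0b10000000, col=0b1000101, row AND col = 0b0 = 0; 0 != 69 -> empty
(48,-4): col outside [0, 48] -> not filled
(204,73): row=0b11001100, col=0b1001001, row AND col = 0b1001000 = 72; 72 != 73 -> empty
(58,51): row=0b111010, col=0b110011, row AND col = 0b110010 = 50; 50 != 51 -> empty
(107,40): row=0b1101011, col=0b101000, row AND col = 0b101000 = 40; 40 == 40 -> filled
(76,20): row=0b1001100, col=0b10100, row AND col = 0b100 = 4; 4 != 20 -> empty
(125,55): row=0b1111101, col=0b110111, row AND col = 0b110101 = 53; 53 != 55 -> empty
(68,33): row=0b1000100, col=0b100001, row AND col = 0b0 = 0; 0 != 33 -> empty
(130,132): col outside [0, 130] -> not filled

Answer: no no no no no yes no no no no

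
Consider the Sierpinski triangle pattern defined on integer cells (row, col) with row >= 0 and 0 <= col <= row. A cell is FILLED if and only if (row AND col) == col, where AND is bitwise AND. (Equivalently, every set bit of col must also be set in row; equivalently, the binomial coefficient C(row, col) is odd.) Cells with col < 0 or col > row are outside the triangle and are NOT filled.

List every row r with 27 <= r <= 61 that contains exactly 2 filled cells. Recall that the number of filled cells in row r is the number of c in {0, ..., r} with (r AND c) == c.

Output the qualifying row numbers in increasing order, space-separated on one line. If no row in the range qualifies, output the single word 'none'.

Answer: 32

Derivation:
Row r has 2^popcount(r) filled cells, so we need popcount(r) = log2(2) = 1.
Scan r = 27..61 and keep those with exactly 1 one-bits:
r=27=11011 popcount=4 -> skip
r=28=11100 popcount=3 -> skip
r=29=11101 popcount=4 -> skip
r=30=11110 popcount=4 -> skip
r=31=11111 popcount=5 -> skip
r=32=100000 popcount=1 -> KEEP
r=33=100001 popcount=2 -> skip
r=34=100010 popcount=2 -> skip
r=35=100011 popcount=3 -> skip
r=36=100100 popcount=2 -> skip
r=37=100101 popcount=3 -> skip
r=38=100110 popcount=3 -> skip
r=39=100111 popcount=4 -> skip
r=40=101000 popcount=2 -> skip
r=41=101001 popcount=3 -> skip
r=42=101010 popcount=3 -> skip
r=43=101011 popcount=4 -> skip
r=44=101100 popcount=3 -> skip
r=45=101101 popcount=4 -> skip
r=46=101110 popcount=4 -> skip
r=47=101111 popcount=5 -> skip
r=48=110000 popcount=2 -> skip
r=49=110001 popcount=3 -> skip
r=50=110010 popcount=3 -> skip
r=51=110011 popcount=4 -> skip
r=52=110100 popcount=3 -> skip
r=53=110101 popcount=4 -> skip
r=54=110110 popcount=4 -> skip
r=55=110111 popcount=5 -> skip
r=56=111000 popcount=3 -> skip
r=57=111001 popcount=4 -> skip
r=58=111010 popcount=4 -> skip
r=59=111011 popcount=5 -> skip
r=60=111100 popcount=4 -> skip
r=61=111101 popcount=5 -> skip
Kept rows: 32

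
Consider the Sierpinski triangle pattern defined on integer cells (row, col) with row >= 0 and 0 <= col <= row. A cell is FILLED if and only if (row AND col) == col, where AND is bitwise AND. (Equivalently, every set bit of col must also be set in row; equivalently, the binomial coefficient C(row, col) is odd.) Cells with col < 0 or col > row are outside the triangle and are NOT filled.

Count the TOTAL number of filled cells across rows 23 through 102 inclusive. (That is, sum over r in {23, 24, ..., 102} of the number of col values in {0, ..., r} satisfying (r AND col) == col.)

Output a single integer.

r23=10111 pc4: +16 =16
r24=11000 pc2: +4 =20
r25=11001 pc3: +8 =28
r26=11010 pc3: +8 =36
r27=11011 pc4: +16 =52
r28=11100 pc3: +8 =60
r29=11101 pc4: +16 =76
r30=11110 pc4: +16 =92
r31=11111 pc5: +32 =124
r32=100000 pc1: +2 =126
r33=100001 pc2: +4 =130
r34=100010 pc2: +4 =134
r35=100011 pc3: +8 =142
r36=100100 pc2: +4 =146
r37=100101 pc3: +8 =154
r38=100110 pc3: +8 =162
r39=100111 pc4: +16 =178
r40=101000 pc2: +4 =182
r41=101001 pc3: +8 =190
r42=101010 pc3: +8 =198
r43=101011 pc4: +16 =214
r44=101100 pc3: +8 =222
r45=101101 pc4: +16 =238
r46=101110 pc4: +16 =254
r47=101111 pc5: +32 =286
r48=110000 pc2: +4 =290
r49=110001 pc3: +8 =298
r50=110010 pc3: +8 =306
r51=110011 pc4: +16 =322
r52=110100 pc3: +8 =330
r53=110101 pc4: +16 =346
r54=110110 pc4: +16 =362
r55=110111 pc5: +32 =394
r56=111000 pc3: +8 =402
r57=111001 pc4: +16 =418
r58=111010 pc4: +16 =434
r59=111011 pc5: +32 =466
r60=111100 pc4: +16 =482
r61=111101 pc5: +32 =514
r62=111110 pc5: +32 =546
r63=111111 pc6: +64 =610
r64=1000000 pc1: +2 =612
r65=1000001 pc2: +4 =616
r66=1000010 pc2: +4 =620
r67=1000011 pc3: +8 =628
r68=1000100 pc2: +4 =632
r69=1000101 pc3: +8 =640
r70=1000110 pc3: +8 =648
r71=1000111 pc4: +16 =664
r72=1001000 pc2: +4 =668
r73=1001001 pc3: +8 =676
r74=1001010 pc3: +8 =684
r75=1001011 pc4: +16 =700
r76=1001100 pc3: +8 =708
r77=1001101 pc4: +16 =724
r78=1001110 pc4: +16 =740
r79=1001111 pc5: +32 =772
r80=1010000 pc2: +4 =776
r81=1010001 pc3: +8 =784
r82=1010010 pc3: +8 =792
r83=1010011 pc4: +16 =808
r84=1010100 pc3: +8 =816
r85=1010101 pc4: +16 =832
r86=1010110 pc4: +16 =848
r87=1010111 pc5: +32 =880
r88=1011000 pc3: +8 =888
r89=1011001 pc4: +16 =904
r90=1011010 pc4: +16 =920
r91=1011011 pc5: +32 =952
r92=1011100 pc4: +16 =968
r93=1011101 pc5: +32 =1000
r94=1011110 pc5: +32 =1032
r95=1011111 pc6: +64 =1096
r96=1100000 pc2: +4 =1100
r97=1100001 pc3: +8 =1108
r98=1100010 pc3: +8 =1116
r99=1100011 pc4: +16 =1132
r100=1100100 pc3: +8 =1140
r101=1100101 pc4: +16 =1156
r102=1100110 pc4: +16 =1172

Answer: 1172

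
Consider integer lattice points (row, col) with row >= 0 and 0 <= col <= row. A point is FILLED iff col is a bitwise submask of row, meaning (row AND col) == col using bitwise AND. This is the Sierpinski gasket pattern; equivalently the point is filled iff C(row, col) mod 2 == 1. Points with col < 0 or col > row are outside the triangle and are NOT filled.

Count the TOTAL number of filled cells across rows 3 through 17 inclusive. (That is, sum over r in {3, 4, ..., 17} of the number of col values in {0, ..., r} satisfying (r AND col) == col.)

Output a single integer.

Answer: 82

Derivation:
r3=11 pc2: +4 =4
r4=100 pc1: +2 =6
r5=101 pc2: +4 =10
r6=110 pc2: +4 =14
r7=111 pc3: +8 =22
r8=1000 pc1: +2 =24
r9=1001 pc2: +4 =28
r10=1010 pc2: +4 =32
r11=1011 pc3: +8 =40
r12=1100 pc2: +4 =44
r13=1101 pc3: +8 =52
r14=1110 pc3: +8 =60
r15=1111 pc4: +16 =76
r16=10000 pc1: +2 =78
r17=10001 pc2: +4 =82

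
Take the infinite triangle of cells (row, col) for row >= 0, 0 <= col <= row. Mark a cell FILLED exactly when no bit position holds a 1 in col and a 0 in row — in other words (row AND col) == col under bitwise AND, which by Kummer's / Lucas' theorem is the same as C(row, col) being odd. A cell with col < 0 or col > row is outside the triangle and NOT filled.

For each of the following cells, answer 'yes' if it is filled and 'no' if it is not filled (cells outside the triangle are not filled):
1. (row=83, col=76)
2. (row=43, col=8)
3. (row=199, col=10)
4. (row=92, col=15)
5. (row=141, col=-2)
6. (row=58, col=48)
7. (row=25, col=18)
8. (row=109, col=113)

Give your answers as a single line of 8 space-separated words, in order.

(83,76): row=0b1010011, col=0b1001100, row AND col = 0b1000000 = 64; 64 != 76 -> empty
(43,8): row=0b101011, col=0b1000, row AND col = 0b1000 = 8; 8 == 8 -> filled
(199,10): row=0b11000111, col=0b1010, row AND col = 0b10 = 2; 2 != 10 -> empty
(92,15): row=0b1011100, col=0b1111, row AND col = 0b1100 = 12; 12 != 15 -> empty
(141,-2): col outside [0, 141] -> not filled
(58,48): row=0b111010, col=0b110000, row AND col = 0b110000 = 48; 48 == 48 -> filled
(25,18): row=0b11001, col=0b10010, row AND col = 0b10000 = 16; 16 != 18 -> empty
(109,113): col outside [0, 109] -> not filled

Answer: no yes no no no yes no no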